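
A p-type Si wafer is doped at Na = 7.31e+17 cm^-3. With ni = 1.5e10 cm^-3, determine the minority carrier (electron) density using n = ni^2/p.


Step 1: Majority hole concentration p ≈ Na = 7.31e+17 cm^-3
Step 2: n = ni^2 / Na = (1.5e10)^2 / 7.31e+17
Step 3: n = 3.08e+02 cm^-3

3.08e+02


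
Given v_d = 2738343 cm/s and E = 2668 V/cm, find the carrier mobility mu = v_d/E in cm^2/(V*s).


Step 1: mu = v_d / E
Step 2: mu = 2738343 / 2668
Step 3: mu = 1026.37 cm^2/(V*s)

1026.37


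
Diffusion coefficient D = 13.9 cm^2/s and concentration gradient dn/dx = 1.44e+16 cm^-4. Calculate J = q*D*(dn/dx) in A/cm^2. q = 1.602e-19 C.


Step 1: J = q * D * (dn/dx)
Step 2: J = 1.602e-19 * 13.9 * 1.44e+16
Step 3: J = 3.21e-02 A/cm^2

3.21e-02


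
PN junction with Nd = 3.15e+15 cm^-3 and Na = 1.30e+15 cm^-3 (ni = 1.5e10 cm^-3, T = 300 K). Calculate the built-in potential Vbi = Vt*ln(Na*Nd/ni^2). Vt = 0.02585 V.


Step 1: Compute Na*Nd/ni^2 = 1.30e+15 * 3.15e+15 / (1.5e10)^2 = 1.8200e+10
Step 2: ln(1.8200e+10) = 23.6247
Step 3: Vbi = 0.02585 * 23.6247 = 0.611 V

0.611


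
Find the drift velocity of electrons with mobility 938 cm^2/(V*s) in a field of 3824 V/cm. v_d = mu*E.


Step 1: v_d = mu * E
Step 2: v_d = 938 * 3824 = 3586912
Step 3: v_d = 3.59e+06 cm/s

3.59e+06


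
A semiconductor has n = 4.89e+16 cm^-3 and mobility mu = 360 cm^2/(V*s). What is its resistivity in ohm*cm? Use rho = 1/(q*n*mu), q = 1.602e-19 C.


Step 1: sigma = q * n * mu = 1.602e-19 * 4.89e+16 * 360 = 2.82016e+00 S/cm
Step 2: rho = 1 / sigma = 1 / 2.82016e+00 = 0.3546 ohm*cm

0.3546


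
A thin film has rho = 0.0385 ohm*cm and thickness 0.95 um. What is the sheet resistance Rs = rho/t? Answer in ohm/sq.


Step 1: Convert thickness to cm: t = 0.95 um = 9.5000e-05 cm
Step 2: Rs = rho / t = 0.0385 / 9.5000e-05
Step 3: Rs = 405.3 ohm/sq

405.3


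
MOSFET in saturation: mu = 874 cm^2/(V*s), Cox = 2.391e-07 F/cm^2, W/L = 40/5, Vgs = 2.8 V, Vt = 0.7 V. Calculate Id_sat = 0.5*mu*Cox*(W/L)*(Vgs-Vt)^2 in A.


Step 1: Overdrive voltage Vov = Vgs - Vt = 2.8 - 0.7 = 2.1 V
Step 2: W/L = 40/5 = 8
Step 3: Id = 0.5 * 874 * 2.391e-07 * 8 * 2.1^2
Step 4: Id = 3.69e-03 A

3.69e-03


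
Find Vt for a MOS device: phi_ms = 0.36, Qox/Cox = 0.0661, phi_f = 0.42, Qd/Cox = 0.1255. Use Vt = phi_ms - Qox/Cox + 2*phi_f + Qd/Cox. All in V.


Step 1: Vt = phi_ms - Qox/Cox + 2*phi_f + Qd/Cox
Step 2: Vt = 0.36 - 0.0661 + 2*0.42 + 0.1255
Step 3: Vt = 0.36 - 0.0661 + 0.84 + 0.1255
Step 4: Vt = 1.2594 V

1.2594


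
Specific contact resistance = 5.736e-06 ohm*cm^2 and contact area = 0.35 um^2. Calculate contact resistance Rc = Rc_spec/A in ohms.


Step 1: Convert area to cm^2: 0.35 um^2 = 3.5000e-09 cm^2
Step 2: Rc = Rc_spec / A = 5.736e-06 / 3.5000e-09
Step 3: Rc = 1.64e+03 ohms

1.64e+03


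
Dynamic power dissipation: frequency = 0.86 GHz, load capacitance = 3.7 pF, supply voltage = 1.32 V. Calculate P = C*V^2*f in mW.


Step 1: V^2 = 1.32^2 = 1.7424 V^2
Step 2: P = C*V^2*f = 3.7e-12 F * 1.7424 * 0.86e9 Hz
Step 3: P = 5.5443168e-03 W
Step 4: P = 5.544 mW

5.544


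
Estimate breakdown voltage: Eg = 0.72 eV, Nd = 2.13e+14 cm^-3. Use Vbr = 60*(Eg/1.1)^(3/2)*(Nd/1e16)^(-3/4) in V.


Step 1: Eg/1.1 = 0.72/1.1 = 0.654545
Step 2: (Eg/1.1)^1.5 = 0.654545^1.5 = 0.529553
Step 3: (Nd/1e16)^(-0.75) = (0.0213)^(-0.75) = 17.935575
Step 4: Vbr = 60 * 0.529553 * 17.935575 = 569.9 V

569.9


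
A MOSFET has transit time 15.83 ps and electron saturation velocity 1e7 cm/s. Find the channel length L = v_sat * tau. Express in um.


Step 1: tau in seconds = 15.83 ps * 1e-12 = 1.5830e-11 s
Step 2: L = v_sat * tau = 1e7 * 1.5830e-11 = 1.5830e-04 cm
Step 3: L in um = 1.5830e-04 * 1e4 = 1.583 um

1.583


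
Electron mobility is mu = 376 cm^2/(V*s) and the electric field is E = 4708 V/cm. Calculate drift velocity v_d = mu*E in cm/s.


Step 1: v_d = mu * E
Step 2: v_d = 376 * 4708 = 1770208
Step 3: v_d = 1.77e+06 cm/s

1.77e+06


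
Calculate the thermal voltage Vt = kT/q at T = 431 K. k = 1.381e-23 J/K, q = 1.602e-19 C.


Step 1: kT = 1.381e-23 * 431 = 5.95211e-21 J
Step 2: Vt = kT/q = 5.95211e-21 / 1.602e-19
Step 3: Vt = 0.03715 V

0.03715


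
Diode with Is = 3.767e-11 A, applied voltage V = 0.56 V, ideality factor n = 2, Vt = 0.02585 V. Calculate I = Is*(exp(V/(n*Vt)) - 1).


Step 1: V/(n*Vt) = 0.56/(2*0.02585) = 10.8317
Step 2: exp(10.8317) = 5.0600e+04
Step 3: I = 3.767e-11 * (5.0600e+04 - 1) = 1.91e-06 A

1.91e-06


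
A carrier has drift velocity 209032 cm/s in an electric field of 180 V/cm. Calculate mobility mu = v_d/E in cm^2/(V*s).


Step 1: mu = v_d / E
Step 2: mu = 209032 / 180
Step 3: mu = 1161.29 cm^2/(V*s)

1161.29


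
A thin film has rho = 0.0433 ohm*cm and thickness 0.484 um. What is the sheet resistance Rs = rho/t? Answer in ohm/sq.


Step 1: Convert thickness to cm: t = 0.484 um = 4.8400e-05 cm
Step 2: Rs = rho / t = 0.0433 / 4.8400e-05
Step 3: Rs = 894.6 ohm/sq

894.6


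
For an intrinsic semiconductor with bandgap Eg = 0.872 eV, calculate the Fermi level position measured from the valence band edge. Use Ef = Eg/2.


Step 1: For an intrinsic semiconductor, the Fermi level sits at midgap.
Step 2: Ef = Eg / 2 = 0.872 / 2 = 0.436 eV

0.436


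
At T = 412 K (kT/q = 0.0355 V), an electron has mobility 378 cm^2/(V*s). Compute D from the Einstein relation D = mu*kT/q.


Step 1: D = mu * (kT/q)
Step 2: D = 378 * 0.0355
Step 3: D = 13.42 cm^2/s

13.42


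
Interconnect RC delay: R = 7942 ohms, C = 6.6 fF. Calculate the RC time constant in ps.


Step 1: tau = R * C
Step 2: tau = 7942 * 6.6 fF = 7942 * 6.6e-15 F
Step 3: tau = 5.24172e-11 s = 52.4172 ps

52.4172


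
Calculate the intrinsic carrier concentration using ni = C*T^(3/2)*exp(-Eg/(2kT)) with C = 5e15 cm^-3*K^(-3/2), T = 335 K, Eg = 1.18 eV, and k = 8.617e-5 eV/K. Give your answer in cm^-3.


Step 1: Compute kT = 8.617e-5 * 335 = 0.02886695 eV
Step 2: Exponent = -Eg/(2kT) = -1.18/(2*0.02886695) = -20.43860
Step 3: T^(3/2) = 335^1.5 = 6131.51
Step 4: ni = 5e15 * 6131.51 * exp(-20.43860) = 4.08e+10 cm^-3

4.08e+10


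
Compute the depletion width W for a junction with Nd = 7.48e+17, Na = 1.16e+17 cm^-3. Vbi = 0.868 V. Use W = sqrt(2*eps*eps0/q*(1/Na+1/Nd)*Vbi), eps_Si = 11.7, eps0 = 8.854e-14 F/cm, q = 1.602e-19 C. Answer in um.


Step 1: 1/Na + 1/Nd = 1/1.16e+17 + 1/7.48e+17 = 9.95759e-18
Step 2: 2*eps*eps0/q = 2*11.7*8.854e-14/1.602e-19 = 1.293281e+07
Step 3: W^2 = 1.293281e+07 * 9.95759e-18 * 0.868 = 1.11781e-10
Step 4: W = sqrt(1.11781e-10) = 1.057e-05 cm = 0.1057 um

0.1057


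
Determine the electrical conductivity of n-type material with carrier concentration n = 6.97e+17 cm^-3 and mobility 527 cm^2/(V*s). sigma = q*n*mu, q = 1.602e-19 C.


Step 1: sigma = q * n * mu
Step 2: sigma = 1.602e-19 * 6.97e+17 * 527
Step 3: sigma = 5.884e+01 S/cm

5.884e+01


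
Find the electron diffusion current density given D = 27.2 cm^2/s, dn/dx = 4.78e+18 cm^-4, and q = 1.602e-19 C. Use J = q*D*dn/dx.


Step 1: J = q * D * (dn/dx)
Step 2: J = 1.602e-19 * 27.2 * 4.78e+18
Step 3: J = 2.08e+01 A/cm^2

2.08e+01


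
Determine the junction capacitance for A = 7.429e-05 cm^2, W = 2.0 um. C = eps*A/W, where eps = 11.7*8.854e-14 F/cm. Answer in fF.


Step 1: eps_Si = 11.7 * 8.854e-14 = 1.035918e-12 F/cm
Step 2: W in cm = 2.0 * 1e-4 = 2.00e-04 cm
Step 3: C = 1.035918e-12 * 7.429e-05 / 2.00e-04 = 3.847917e-13 F
Step 4: C = 384.79 fF

384.79


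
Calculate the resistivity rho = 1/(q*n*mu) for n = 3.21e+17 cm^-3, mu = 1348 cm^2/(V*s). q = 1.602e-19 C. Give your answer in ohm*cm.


Step 1: sigma = q * n * mu = 1.602e-19 * 3.21e+17 * 1348 = 6.93198e+01 S/cm
Step 2: rho = 1 / sigma = 1 / 6.93198e+01 = 0.01443 ohm*cm

0.01443


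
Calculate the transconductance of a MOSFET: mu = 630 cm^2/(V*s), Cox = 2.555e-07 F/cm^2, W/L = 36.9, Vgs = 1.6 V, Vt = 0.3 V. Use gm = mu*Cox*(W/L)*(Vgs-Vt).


Step 1: Vov = Vgs - Vt = 1.6 - 0.3 = 1.3 V
Step 2: gm = mu * Cox * (W/L) * Vov
Step 3: gm = 630 * 2.555e-07 * 36.9 * 1.3 = 7.72e-03 S

7.72e-03


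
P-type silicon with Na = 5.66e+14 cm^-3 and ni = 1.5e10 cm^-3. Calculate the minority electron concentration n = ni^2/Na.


Step 1: Majority hole concentration p ≈ Na = 5.66e+14 cm^-3
Step 2: n = ni^2 / Na = (1.5e10)^2 / 5.66e+14
Step 3: n = 3.98e+05 cm^-3

3.98e+05


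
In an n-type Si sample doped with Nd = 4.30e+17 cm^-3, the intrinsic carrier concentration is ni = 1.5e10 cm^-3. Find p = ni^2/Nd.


Step 1: Since Nd >> ni, n ≈ Nd = 4.30e+17 cm^-3
Step 2: p = ni^2 / n = (1.5e10)^2 / 4.30e+17
Step 3: p = 2.25e20 / 4.30e+17 = 5.23e+02 cm^-3

5.23e+02


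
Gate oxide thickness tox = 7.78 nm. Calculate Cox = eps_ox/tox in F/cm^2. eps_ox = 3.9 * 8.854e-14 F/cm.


Step 1: eps_ox = 3.9 * 8.854e-14 = 3.45306e-13 F/cm
Step 2: tox in cm = 7.78 nm * 1e-7 = 7.7800e-07 cm
Step 3: Cox = 3.45306e-13 / 7.7800e-07 = 4.44e-07 F/cm^2

4.44e-07


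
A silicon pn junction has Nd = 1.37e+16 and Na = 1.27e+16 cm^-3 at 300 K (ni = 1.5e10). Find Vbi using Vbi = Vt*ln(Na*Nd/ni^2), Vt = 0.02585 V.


Step 1: Compute Na*Nd/ni^2 = 1.27e+16 * 1.37e+16 / (1.5e10)^2 = 7.7329e+11
Step 2: ln(7.7329e+11) = 27.3739
Step 3: Vbi = 0.02585 * 27.3739 = 0.708 V

0.708


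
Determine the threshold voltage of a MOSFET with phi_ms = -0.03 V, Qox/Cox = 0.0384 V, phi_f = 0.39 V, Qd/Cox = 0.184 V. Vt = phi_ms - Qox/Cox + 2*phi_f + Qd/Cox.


Step 1: Vt = phi_ms - Qox/Cox + 2*phi_f + Qd/Cox
Step 2: Vt = -0.03 - 0.0384 + 2*0.39 + 0.184
Step 3: Vt = -0.03 - 0.0384 + 0.78 + 0.184
Step 4: Vt = 0.8956 V

0.8956


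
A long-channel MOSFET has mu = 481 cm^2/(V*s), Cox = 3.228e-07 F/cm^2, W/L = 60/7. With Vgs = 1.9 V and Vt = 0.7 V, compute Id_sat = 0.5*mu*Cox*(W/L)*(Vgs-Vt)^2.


Step 1: Overdrive voltage Vov = Vgs - Vt = 1.9 - 0.7 = 1.2 V
Step 2: W/L = 60/7 = 8.57143
Step 3: Id = 0.5 * 481 * 3.228e-07 * 8.57143 * 1.2^2
Step 4: Id = 9.58e-04 A

9.58e-04


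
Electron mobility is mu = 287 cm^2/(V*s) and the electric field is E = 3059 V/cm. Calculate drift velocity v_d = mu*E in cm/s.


Step 1: v_d = mu * E
Step 2: v_d = 287 * 3059 = 877933
Step 3: v_d = 8.78e+05 cm/s

8.78e+05


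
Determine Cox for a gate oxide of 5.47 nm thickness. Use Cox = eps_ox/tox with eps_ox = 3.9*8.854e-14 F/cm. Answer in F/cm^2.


Step 1: eps_ox = 3.9 * 8.854e-14 = 3.45306e-13 F/cm
Step 2: tox in cm = 5.47 nm * 1e-7 = 5.4700e-07 cm
Step 3: Cox = 3.45306e-13 / 5.4700e-07 = 6.31e-07 F/cm^2

6.31e-07


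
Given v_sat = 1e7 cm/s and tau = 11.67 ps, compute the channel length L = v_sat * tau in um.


Step 1: tau in seconds = 11.67 ps * 1e-12 = 1.1670e-11 s
Step 2: L = v_sat * tau = 1e7 * 1.1670e-11 = 1.1670e-04 cm
Step 3: L in um = 1.1670e-04 * 1e4 = 1.167 um

1.167


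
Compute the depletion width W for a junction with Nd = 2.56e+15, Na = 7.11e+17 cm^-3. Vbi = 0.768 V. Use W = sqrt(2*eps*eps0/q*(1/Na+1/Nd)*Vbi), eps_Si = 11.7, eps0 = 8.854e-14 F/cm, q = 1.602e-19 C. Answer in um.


Step 1: 1/Na + 1/Nd = 1/7.11e+17 + 1/2.56e+15 = 3.92031e-16
Step 2: 2*eps*eps0/q = 2*11.7*8.854e-14/1.602e-19 = 1.293281e+07
Step 3: W^2 = 1.293281e+07 * 3.92031e-16 * 0.768 = 3.89381e-09
Step 4: W = sqrt(3.89381e-09) = 6.240e-05 cm = 0.624 um

0.624


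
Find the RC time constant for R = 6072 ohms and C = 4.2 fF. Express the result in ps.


Step 1: tau = R * C
Step 2: tau = 6072 * 4.2 fF = 6072 * 4.2e-15 F
Step 3: tau = 2.55024e-11 s = 25.5024 ps

25.5024


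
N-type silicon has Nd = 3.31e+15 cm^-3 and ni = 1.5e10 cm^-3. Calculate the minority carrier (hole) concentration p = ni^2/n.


Step 1: Since Nd >> ni, n ≈ Nd = 3.31e+15 cm^-3
Step 2: p = ni^2 / n = (1.5e10)^2 / 3.31e+15
Step 3: p = 2.25e20 / 3.31e+15 = 6.80e+04 cm^-3

6.80e+04


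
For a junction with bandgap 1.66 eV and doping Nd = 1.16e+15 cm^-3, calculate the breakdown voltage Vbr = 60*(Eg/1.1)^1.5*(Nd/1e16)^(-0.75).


Step 1: Eg/1.1 = 1.66/1.1 = 1.509091
Step 2: (Eg/1.1)^1.5 = 1.509091^1.5 = 1.853844
Step 3: (Nd/1e16)^(-0.75) = (0.116)^(-0.75) = 5.031025
Step 4: Vbr = 60 * 1.853844 * 5.031025 = 559.6 V

559.6


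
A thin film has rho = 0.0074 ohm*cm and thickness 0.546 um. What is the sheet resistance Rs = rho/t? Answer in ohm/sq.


Step 1: Convert thickness to cm: t = 0.546 um = 5.4600e-05 cm
Step 2: Rs = rho / t = 0.0074 / 5.4600e-05
Step 3: Rs = 135.5 ohm/sq

135.5


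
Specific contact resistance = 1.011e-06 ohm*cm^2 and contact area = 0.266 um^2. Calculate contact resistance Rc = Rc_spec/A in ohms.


Step 1: Convert area to cm^2: 0.266 um^2 = 2.6600e-09 cm^2
Step 2: Rc = Rc_spec / A = 1.011e-06 / 2.6600e-09
Step 3: Rc = 3.80e+02 ohms

3.80e+02


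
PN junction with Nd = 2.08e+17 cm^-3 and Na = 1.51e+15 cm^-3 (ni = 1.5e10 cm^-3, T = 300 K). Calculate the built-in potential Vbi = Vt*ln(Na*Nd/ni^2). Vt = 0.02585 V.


Step 1: Compute Na*Nd/ni^2 = 1.51e+15 * 2.08e+17 / (1.5e10)^2 = 1.3959e+12
Step 2: ln(1.3959e+12) = 27.9646
Step 3: Vbi = 0.02585 * 27.9646 = 0.723 V

0.723


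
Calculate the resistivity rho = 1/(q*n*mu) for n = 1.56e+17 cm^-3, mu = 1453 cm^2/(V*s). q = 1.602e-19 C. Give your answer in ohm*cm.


Step 1: sigma = q * n * mu = 1.602e-19 * 1.56e+17 * 1453 = 3.63122e+01 S/cm
Step 2: rho = 1 / sigma = 1 / 3.63122e+01 = 0.02754 ohm*cm

0.02754


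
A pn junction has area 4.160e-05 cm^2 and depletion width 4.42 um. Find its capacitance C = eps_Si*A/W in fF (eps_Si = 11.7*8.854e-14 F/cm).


Step 1: eps_Si = 11.7 * 8.854e-14 = 1.035918e-12 F/cm
Step 2: W in cm = 4.42 * 1e-4 = 4.42e-04 cm
Step 3: C = 1.035918e-12 * 4.160e-05 / 4.42e-04 = 9.749816e-14 F
Step 4: C = 97.5 fF

97.5


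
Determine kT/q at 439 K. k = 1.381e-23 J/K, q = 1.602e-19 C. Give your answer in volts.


Step 1: kT = 1.381e-23 * 439 = 6.06259e-21 J
Step 2: Vt = kT/q = 6.06259e-21 / 1.602e-19
Step 3: Vt = 0.03784 V

0.03784


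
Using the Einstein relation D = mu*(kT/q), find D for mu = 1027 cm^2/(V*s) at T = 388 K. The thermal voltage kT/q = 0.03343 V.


Step 1: D = mu * (kT/q)
Step 2: D = 1027 * 0.03343
Step 3: D = 34.33 cm^2/s

34.33


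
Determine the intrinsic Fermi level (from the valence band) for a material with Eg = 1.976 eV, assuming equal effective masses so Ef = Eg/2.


Step 1: For an intrinsic semiconductor, the Fermi level sits at midgap.
Step 2: Ef = Eg / 2 = 1.976 / 2 = 0.988 eV

0.988


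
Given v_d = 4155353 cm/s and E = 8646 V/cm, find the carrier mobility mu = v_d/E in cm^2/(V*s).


Step 1: mu = v_d / E
Step 2: mu = 4155353 / 8646
Step 3: mu = 480.61 cm^2/(V*s)

480.61


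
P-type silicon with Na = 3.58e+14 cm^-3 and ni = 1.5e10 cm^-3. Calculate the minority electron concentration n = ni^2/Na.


Step 1: Majority hole concentration p ≈ Na = 3.58e+14 cm^-3
Step 2: n = ni^2 / Na = (1.5e10)^2 / 3.58e+14
Step 3: n = 6.28e+05 cm^-3

6.28e+05


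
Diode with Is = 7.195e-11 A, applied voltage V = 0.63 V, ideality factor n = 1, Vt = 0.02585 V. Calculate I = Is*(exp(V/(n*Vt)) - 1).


Step 1: V/(n*Vt) = 0.63/(1*0.02585) = 24.3714
Step 2: exp(24.3714) = 3.8403e+10
Step 3: I = 7.195e-11 * (3.8403e+10 - 1) = 2.76e+00 A

2.76e+00


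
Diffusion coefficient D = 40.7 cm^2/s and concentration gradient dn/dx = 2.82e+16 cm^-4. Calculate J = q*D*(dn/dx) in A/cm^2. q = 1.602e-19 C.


Step 1: J = q * D * (dn/dx)
Step 2: J = 1.602e-19 * 40.7 * 2.82e+16
Step 3: J = 1.84e-01 A/cm^2

1.84e-01


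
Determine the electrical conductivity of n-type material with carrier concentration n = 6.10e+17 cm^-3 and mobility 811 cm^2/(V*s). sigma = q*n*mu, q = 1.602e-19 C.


Step 1: sigma = q * n * mu
Step 2: sigma = 1.602e-19 * 6.10e+17 * 811
Step 3: sigma = 7.925e+01 S/cm

7.925e+01


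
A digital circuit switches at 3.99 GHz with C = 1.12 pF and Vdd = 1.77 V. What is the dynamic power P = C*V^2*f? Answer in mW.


Step 1: V^2 = 1.77^2 = 3.1329 V^2
Step 2: P = C*V^2*f = 1.12e-12 F * 3.1329 * 3.99e9 Hz
Step 3: P = 1.400030352e-02 W
Step 4: P = 14.0 mW

14.0


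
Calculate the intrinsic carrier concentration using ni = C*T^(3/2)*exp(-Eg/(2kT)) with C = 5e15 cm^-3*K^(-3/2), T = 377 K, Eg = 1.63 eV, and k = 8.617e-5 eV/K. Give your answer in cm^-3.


Step 1: Compute kT = 8.617e-5 * 377 = 0.03248609 eV
Step 2: Exponent = -Eg/(2kT) = -1.63/(2*0.03248609) = -25.08766
Step 3: T^(3/2) = 377^1.5 = 7320.02
Step 4: ni = 5e15 * 7320.02 * exp(-25.08766) = 4.66e+08 cm^-3

4.66e+08


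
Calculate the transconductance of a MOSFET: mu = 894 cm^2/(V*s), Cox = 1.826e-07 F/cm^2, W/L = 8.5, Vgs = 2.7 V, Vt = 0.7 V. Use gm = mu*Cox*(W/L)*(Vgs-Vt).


Step 1: Vov = Vgs - Vt = 2.7 - 0.7 = 2.0 V
Step 2: gm = mu * Cox * (W/L) * Vov
Step 3: gm = 894 * 1.826e-07 * 8.5 * 2.0 = 2.78e-03 S

2.78e-03


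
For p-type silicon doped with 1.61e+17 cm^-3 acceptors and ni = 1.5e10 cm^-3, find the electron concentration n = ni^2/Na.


Step 1: Majority hole concentration p ≈ Na = 1.61e+17 cm^-3
Step 2: n = ni^2 / Na = (1.5e10)^2 / 1.61e+17
Step 3: n = 1.40e+03 cm^-3

1.40e+03


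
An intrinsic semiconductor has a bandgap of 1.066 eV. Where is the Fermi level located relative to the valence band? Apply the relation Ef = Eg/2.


Step 1: For an intrinsic semiconductor, the Fermi level sits at midgap.
Step 2: Ef = Eg / 2 = 1.066 / 2 = 0.533 eV

0.533


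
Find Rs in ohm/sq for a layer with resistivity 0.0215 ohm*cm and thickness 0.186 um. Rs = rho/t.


Step 1: Convert thickness to cm: t = 0.186 um = 1.8600e-05 cm
Step 2: Rs = rho / t = 0.0215 / 1.8600e-05
Step 3: Rs = 1155.9 ohm/sq

1155.9


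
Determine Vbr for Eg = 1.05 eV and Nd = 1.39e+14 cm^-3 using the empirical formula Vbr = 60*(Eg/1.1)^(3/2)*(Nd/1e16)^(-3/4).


Step 1: Eg/1.1 = 1.05/1.1 = 0.954545
Step 2: (Eg/1.1)^1.5 = 0.954545^1.5 = 0.932598
Step 3: (Nd/1e16)^(-0.75) = (0.0139)^(-0.75) = 24.702386
Step 4: Vbr = 60 * 0.932598 * 24.702386 = 1382.2 V

1382.2


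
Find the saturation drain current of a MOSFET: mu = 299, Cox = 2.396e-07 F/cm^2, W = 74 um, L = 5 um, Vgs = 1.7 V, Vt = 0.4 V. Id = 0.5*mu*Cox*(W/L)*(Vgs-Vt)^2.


Step 1: Overdrive voltage Vov = Vgs - Vt = 1.7 - 0.4 = 1.3 V
Step 2: W/L = 74/5 = 14.8
Step 3: Id = 0.5 * 299 * 2.396e-07 * 14.8 * 1.3^2
Step 4: Id = 8.96e-04 A

8.96e-04


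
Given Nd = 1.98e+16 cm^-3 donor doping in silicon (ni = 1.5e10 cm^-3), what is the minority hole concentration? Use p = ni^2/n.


Step 1: Since Nd >> ni, n ≈ Nd = 1.98e+16 cm^-3
Step 2: p = ni^2 / n = (1.5e10)^2 / 1.98e+16
Step 3: p = 2.25e20 / 1.98e+16 = 1.14e+04 cm^-3

1.14e+04


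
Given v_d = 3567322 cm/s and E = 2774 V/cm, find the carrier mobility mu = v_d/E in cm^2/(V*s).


Step 1: mu = v_d / E
Step 2: mu = 3567322 / 2774
Step 3: mu = 1285.98 cm^2/(V*s)

1285.98


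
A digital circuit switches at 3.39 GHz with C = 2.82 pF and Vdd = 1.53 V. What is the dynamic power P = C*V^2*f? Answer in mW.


Step 1: V^2 = 1.53^2 = 2.3409 V^2
Step 2: P = C*V^2*f = 2.82e-12 F * 2.3409 * 3.39e9 Hz
Step 3: P = 2.237853582e-02 W
Step 4: P = 22.379 mW

22.379


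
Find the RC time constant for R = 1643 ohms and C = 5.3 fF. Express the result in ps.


Step 1: tau = R * C
Step 2: tau = 1643 * 5.3 fF = 1643 * 5.3e-15 F
Step 3: tau = 8.7079e-12 s = 8.7079 ps

8.7079


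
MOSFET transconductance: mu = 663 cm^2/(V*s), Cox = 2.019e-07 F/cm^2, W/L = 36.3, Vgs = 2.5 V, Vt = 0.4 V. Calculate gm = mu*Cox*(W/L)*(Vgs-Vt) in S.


Step 1: Vov = Vgs - Vt = 2.5 - 0.4 = 2.1 V
Step 2: gm = mu * Cox * (W/L) * Vov
Step 3: gm = 663 * 2.019e-07 * 36.3 * 2.1 = 1.02e-02 S

1.02e-02


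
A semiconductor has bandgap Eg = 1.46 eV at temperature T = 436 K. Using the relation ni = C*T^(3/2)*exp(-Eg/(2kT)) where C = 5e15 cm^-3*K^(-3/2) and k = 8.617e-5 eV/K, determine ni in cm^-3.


Step 1: Compute kT = 8.617e-5 * 436 = 0.03757012 eV
Step 2: Exponent = -Eg/(2kT) = -1.46/(2*0.03757012) = -19.43033
Step 3: T^(3/2) = 436^1.5 = 9103.95
Step 4: ni = 5e15 * 9103.95 * exp(-19.43033) = 1.66e+11 cm^-3

1.66e+11


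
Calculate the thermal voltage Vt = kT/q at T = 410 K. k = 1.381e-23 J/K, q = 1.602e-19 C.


Step 1: kT = 1.381e-23 * 410 = 5.6621e-21 J
Step 2: Vt = kT/q = 5.6621e-21 / 1.602e-19
Step 3: Vt = 0.03534 V

0.03534


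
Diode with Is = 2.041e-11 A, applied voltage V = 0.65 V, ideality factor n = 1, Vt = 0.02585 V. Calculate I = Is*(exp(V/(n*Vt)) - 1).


Step 1: V/(n*Vt) = 0.65/(1*0.02585) = 25.1451
Step 2: exp(25.1451) = 8.3249e+10
Step 3: I = 2.041e-11 * (8.3249e+10 - 1) = 1.70e+00 A

1.70e+00


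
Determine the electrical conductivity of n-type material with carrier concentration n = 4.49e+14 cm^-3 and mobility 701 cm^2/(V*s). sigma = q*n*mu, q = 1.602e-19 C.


Step 1: sigma = q * n * mu
Step 2: sigma = 1.602e-19 * 4.49e+14 * 701
Step 3: sigma = 5.042e-02 S/cm

5.042e-02


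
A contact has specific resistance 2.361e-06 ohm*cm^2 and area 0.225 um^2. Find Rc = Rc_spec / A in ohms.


Step 1: Convert area to cm^2: 0.225 um^2 = 2.2500e-09 cm^2
Step 2: Rc = Rc_spec / A = 2.361e-06 / 2.2500e-09
Step 3: Rc = 1.05e+03 ohms

1.05e+03


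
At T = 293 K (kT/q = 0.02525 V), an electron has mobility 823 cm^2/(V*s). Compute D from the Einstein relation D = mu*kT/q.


Step 1: D = mu * (kT/q)
Step 2: D = 823 * 0.02525
Step 3: D = 20.78 cm^2/s

20.78


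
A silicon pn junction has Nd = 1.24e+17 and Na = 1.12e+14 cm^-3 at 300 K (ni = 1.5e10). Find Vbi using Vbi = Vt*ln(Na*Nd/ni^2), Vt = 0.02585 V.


Step 1: Compute Na*Nd/ni^2 = 1.12e+14 * 1.24e+17 / (1.5e10)^2 = 6.1724e+10
Step 2: ln(6.1724e+10) = 24.8459
Step 3: Vbi = 0.02585 * 24.8459 = 0.642 V

0.642


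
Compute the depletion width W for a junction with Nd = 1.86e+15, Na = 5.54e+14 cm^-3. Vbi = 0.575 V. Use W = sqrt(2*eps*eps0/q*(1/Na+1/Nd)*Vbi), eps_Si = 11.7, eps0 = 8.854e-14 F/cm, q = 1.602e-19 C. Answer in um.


Step 1: 1/Na + 1/Nd = 1/5.54e+14 + 1/1.86e+15 = 2.34269e-15
Step 2: 2*eps*eps0/q = 2*11.7*8.854e-14/1.602e-19 = 1.293281e+07
Step 3: W^2 = 1.293281e+07 * 2.34269e-15 * 0.575 = 1.74211e-08
Step 4: W = sqrt(1.74211e-08) = 1.320e-04 cm = 1.32 um

1.32


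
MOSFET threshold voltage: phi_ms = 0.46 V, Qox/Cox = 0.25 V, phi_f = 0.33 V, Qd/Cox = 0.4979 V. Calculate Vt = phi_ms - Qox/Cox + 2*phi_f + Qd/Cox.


Step 1: Vt = phi_ms - Qox/Cox + 2*phi_f + Qd/Cox
Step 2: Vt = 0.46 - 0.25 + 2*0.33 + 0.4979
Step 3: Vt = 0.46 - 0.25 + 0.66 + 0.4979
Step 4: Vt = 1.3679 V

1.3679


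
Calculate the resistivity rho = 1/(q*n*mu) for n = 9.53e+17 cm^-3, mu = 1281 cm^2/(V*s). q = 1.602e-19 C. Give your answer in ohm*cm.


Step 1: sigma = q * n * mu = 1.602e-19 * 9.53e+17 * 1281 = 1.95571e+02 S/cm
Step 2: rho = 1 / sigma = 1 / 1.95571e+02 = 0.005113 ohm*cm

0.005113


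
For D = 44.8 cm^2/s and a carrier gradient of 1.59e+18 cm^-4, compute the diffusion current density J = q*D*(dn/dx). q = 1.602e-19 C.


Step 1: J = q * D * (dn/dx)
Step 2: J = 1.602e-19 * 44.8 * 1.59e+18
Step 3: J = 1.14e+01 A/cm^2

1.14e+01


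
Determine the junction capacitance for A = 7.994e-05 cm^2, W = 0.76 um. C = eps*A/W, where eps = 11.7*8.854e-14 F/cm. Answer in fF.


Step 1: eps_Si = 11.7 * 8.854e-14 = 1.035918e-12 F/cm
Step 2: W in cm = 0.76 * 1e-4 = 7.60e-05 cm
Step 3: C = 1.035918e-12 * 7.994e-05 / 7.60e-05 = 1.089622e-12 F
Step 4: C = 1089.62 fF

1089.62


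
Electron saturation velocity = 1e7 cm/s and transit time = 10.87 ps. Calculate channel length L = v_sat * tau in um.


Step 1: tau in seconds = 10.87 ps * 1e-12 = 1.0870e-11 s
Step 2: L = v_sat * tau = 1e7 * 1.0870e-11 = 1.0870e-04 cm
Step 3: L in um = 1.0870e-04 * 1e4 = 1.087 um

1.087


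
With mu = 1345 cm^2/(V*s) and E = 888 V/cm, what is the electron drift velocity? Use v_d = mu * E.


Step 1: v_d = mu * E
Step 2: v_d = 1345 * 888 = 1194360
Step 3: v_d = 1.19e+06 cm/s

1.19e+06


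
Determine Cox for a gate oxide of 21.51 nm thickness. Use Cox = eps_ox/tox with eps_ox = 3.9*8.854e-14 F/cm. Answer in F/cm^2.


Step 1: eps_ox = 3.9 * 8.854e-14 = 3.45306e-13 F/cm
Step 2: tox in cm = 21.51 nm * 1e-7 = 2.1510e-06 cm
Step 3: Cox = 3.45306e-13 / 2.1510e-06 = 1.61e-07 F/cm^2

1.61e-07


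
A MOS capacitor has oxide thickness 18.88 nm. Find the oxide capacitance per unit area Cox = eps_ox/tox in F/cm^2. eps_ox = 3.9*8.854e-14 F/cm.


Step 1: eps_ox = 3.9 * 8.854e-14 = 3.45306e-13 F/cm
Step 2: tox in cm = 18.88 nm * 1e-7 = 1.8880e-06 cm
Step 3: Cox = 3.45306e-13 / 1.8880e-06 = 1.83e-07 F/cm^2

1.83e-07


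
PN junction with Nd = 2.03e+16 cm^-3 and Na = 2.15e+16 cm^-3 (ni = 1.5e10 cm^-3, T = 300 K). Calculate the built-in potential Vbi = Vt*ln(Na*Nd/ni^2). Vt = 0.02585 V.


Step 1: Compute Na*Nd/ni^2 = 2.15e+16 * 2.03e+16 / (1.5e10)^2 = 1.9398e+12
Step 2: ln(1.9398e+12) = 28.2936
Step 3: Vbi = 0.02585 * 28.2936 = 0.731 V

0.731


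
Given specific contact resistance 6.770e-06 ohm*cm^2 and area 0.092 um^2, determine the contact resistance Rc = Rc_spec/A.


Step 1: Convert area to cm^2: 0.092 um^2 = 9.2000e-10 cm^2
Step 2: Rc = Rc_spec / A = 6.770e-06 / 9.2000e-10
Step 3: Rc = 7.36e+03 ohms

7.36e+03


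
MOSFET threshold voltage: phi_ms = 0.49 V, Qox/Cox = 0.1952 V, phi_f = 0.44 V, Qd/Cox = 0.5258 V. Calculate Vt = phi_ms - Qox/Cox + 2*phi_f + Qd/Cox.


Step 1: Vt = phi_ms - Qox/Cox + 2*phi_f + Qd/Cox
Step 2: Vt = 0.49 - 0.1952 + 2*0.44 + 0.5258
Step 3: Vt = 0.49 - 0.1952 + 0.88 + 0.5258
Step 4: Vt = 1.7006 V

1.7006


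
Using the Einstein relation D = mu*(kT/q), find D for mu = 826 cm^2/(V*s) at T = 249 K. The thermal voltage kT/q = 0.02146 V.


Step 1: D = mu * (kT/q)
Step 2: D = 826 * 0.02146
Step 3: D = 17.73 cm^2/s

17.73


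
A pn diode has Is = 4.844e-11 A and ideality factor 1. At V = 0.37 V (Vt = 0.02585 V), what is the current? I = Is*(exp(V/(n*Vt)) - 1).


Step 1: V/(n*Vt) = 0.37/(1*0.02585) = 14.3133
Step 2: exp(14.3133) = 1.6451e+06
Step 3: I = 4.844e-11 * (1.6451e+06 - 1) = 7.97e-05 A

7.97e-05


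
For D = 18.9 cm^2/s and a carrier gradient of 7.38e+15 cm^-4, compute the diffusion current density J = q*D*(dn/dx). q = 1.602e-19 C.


Step 1: J = q * D * (dn/dx)
Step 2: J = 1.602e-19 * 18.9 * 7.38e+15
Step 3: J = 2.23e-02 A/cm^2

2.23e-02


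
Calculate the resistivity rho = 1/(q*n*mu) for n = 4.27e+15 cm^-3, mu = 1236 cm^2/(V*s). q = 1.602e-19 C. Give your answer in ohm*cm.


Step 1: sigma = q * n * mu = 1.602e-19 * 4.27e+15 * 1236 = 8.45491e-01 S/cm
Step 2: rho = 1 / sigma = 1 / 8.45491e-01 = 1.183 ohm*cm

1.183


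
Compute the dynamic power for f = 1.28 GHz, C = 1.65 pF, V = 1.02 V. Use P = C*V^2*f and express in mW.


Step 1: V^2 = 1.02^2 = 1.0404 V^2
Step 2: P = C*V^2*f = 1.65e-12 F * 1.0404 * 1.28e9 Hz
Step 3: P = 2.1973248e-03 W
Step 4: P = 2.197 mW

2.197


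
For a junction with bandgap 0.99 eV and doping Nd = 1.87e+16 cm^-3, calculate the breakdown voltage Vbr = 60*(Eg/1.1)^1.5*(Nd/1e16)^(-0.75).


Step 1: Eg/1.1 = 0.99/1.1 = 0.900000
Step 2: (Eg/1.1)^1.5 = 0.900000^1.5 = 0.853815
Step 3: (Nd/1e16)^(-0.75) = (1.87)^(-0.75) = 0.625344
Step 4: Vbr = 60 * 0.853815 * 0.625344 = 32.0 V

32.0


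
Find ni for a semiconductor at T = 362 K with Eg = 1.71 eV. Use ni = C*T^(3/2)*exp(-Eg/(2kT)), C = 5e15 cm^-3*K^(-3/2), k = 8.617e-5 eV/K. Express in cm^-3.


Step 1: Compute kT = 8.617e-5 * 362 = 0.03119354 eV
Step 2: Exponent = -Eg/(2kT) = -1.71/(2*0.03119354) = -27.40952
Step 3: T^(3/2) = 362^1.5 = 6887.52
Step 4: ni = 5e15 * 6887.52 * exp(-27.40952) = 4.30e+07 cm^-3

4.30e+07


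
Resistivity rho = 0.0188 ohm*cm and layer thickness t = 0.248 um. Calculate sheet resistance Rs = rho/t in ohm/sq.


Step 1: Convert thickness to cm: t = 0.248 um = 2.4800e-05 cm
Step 2: Rs = rho / t = 0.0188 / 2.4800e-05
Step 3: Rs = 758.1 ohm/sq

758.1


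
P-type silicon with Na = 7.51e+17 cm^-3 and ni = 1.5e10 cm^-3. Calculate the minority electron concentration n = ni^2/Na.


Step 1: Majority hole concentration p ≈ Na = 7.51e+17 cm^-3
Step 2: n = ni^2 / Na = (1.5e10)^2 / 7.51e+17
Step 3: n = 3.00e+02 cm^-3

3.00e+02


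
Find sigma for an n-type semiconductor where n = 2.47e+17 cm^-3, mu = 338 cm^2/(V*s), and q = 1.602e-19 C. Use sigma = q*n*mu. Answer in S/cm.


Step 1: sigma = q * n * mu
Step 2: sigma = 1.602e-19 * 2.47e+17 * 338
Step 3: sigma = 1.337e+01 S/cm

1.337e+01


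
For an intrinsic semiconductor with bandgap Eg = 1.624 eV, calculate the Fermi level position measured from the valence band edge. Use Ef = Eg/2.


Step 1: For an intrinsic semiconductor, the Fermi level sits at midgap.
Step 2: Ef = Eg / 2 = 1.624 / 2 = 0.812 eV

0.812


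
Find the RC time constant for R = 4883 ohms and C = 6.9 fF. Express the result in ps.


Step 1: tau = R * C
Step 2: tau = 4883 * 6.9 fF = 4883 * 6.9e-15 F
Step 3: tau = 3.36927e-11 s = 33.6927 ps

33.6927


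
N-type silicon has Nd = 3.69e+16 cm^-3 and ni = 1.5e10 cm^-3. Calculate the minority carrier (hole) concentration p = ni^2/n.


Step 1: Since Nd >> ni, n ≈ Nd = 3.69e+16 cm^-3
Step 2: p = ni^2 / n = (1.5e10)^2 / 3.69e+16
Step 3: p = 2.25e20 / 3.69e+16 = 6.10e+03 cm^-3

6.10e+03


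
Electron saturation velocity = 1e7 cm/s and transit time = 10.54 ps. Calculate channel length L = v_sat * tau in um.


Step 1: tau in seconds = 10.54 ps * 1e-12 = 1.0540e-11 s
Step 2: L = v_sat * tau = 1e7 * 1.0540e-11 = 1.0540e-04 cm
Step 3: L in um = 1.0540e-04 * 1e4 = 1.054 um

1.054


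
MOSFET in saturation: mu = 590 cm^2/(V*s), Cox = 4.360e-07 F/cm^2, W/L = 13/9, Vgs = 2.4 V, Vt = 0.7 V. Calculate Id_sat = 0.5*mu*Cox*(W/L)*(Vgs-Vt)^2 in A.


Step 1: Overdrive voltage Vov = Vgs - Vt = 2.4 - 0.7 = 1.7 V
Step 2: W/L = 13/9 = 1.44444
Step 3: Id = 0.5 * 590 * 4.360e-07 * 1.44444 * 1.7^2
Step 4: Id = 5.37e-04 A

5.37e-04


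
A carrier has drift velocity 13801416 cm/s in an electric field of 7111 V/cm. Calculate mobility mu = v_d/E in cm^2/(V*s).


Step 1: mu = v_d / E
Step 2: mu = 13801416 / 7111
Step 3: mu = 1940.85 cm^2/(V*s)

1940.85


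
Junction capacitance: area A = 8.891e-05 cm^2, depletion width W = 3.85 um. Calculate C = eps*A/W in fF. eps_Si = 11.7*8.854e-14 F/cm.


Step 1: eps_Si = 11.7 * 8.854e-14 = 1.035918e-12 F/cm
Step 2: W in cm = 3.85 * 1e-4 = 3.85e-04 cm
Step 3: C = 1.035918e-12 * 8.891e-05 / 3.85e-04 = 2.392298e-13 F
Step 4: C = 239.23 fF

239.23


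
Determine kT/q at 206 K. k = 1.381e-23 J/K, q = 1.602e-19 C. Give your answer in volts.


Step 1: kT = 1.381e-23 * 206 = 2.84486e-21 J
Step 2: Vt = kT/q = 2.84486e-21 / 1.602e-19
Step 3: Vt = 0.01776 V

0.01776


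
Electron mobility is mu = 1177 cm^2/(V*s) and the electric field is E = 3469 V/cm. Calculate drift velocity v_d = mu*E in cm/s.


Step 1: v_d = mu * E
Step 2: v_d = 1177 * 3469 = 4083013
Step 3: v_d = 4.08e+06 cm/s

4.08e+06


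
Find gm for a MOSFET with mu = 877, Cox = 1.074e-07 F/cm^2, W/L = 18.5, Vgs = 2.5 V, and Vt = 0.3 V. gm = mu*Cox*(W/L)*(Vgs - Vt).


Step 1: Vov = Vgs - Vt = 2.5 - 0.3 = 2.2 V
Step 2: gm = mu * Cox * (W/L) * Vov
Step 3: gm = 877 * 1.074e-07 * 18.5 * 2.2 = 3.83e-03 S

3.83e-03


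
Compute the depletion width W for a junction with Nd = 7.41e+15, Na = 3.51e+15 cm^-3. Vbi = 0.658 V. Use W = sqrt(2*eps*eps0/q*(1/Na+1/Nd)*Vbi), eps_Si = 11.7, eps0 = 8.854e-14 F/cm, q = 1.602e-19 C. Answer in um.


Step 1: 1/Na + 1/Nd = 1/3.51e+15 + 1/7.41e+15 = 4.19853e-16
Step 2: 2*eps*eps0/q = 2*11.7*8.854e-14/1.602e-19 = 1.293281e+07
Step 3: W^2 = 1.293281e+07 * 4.19853e-16 * 0.658 = 3.57286e-09
Step 4: W = sqrt(3.57286e-09) = 5.977e-05 cm = 0.5977 um

0.5977


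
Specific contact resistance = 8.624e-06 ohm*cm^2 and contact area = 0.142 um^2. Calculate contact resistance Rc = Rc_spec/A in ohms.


Step 1: Convert area to cm^2: 0.142 um^2 = 1.4200e-09 cm^2
Step 2: Rc = Rc_spec / A = 8.624e-06 / 1.4200e-09
Step 3: Rc = 6.07e+03 ohms

6.07e+03


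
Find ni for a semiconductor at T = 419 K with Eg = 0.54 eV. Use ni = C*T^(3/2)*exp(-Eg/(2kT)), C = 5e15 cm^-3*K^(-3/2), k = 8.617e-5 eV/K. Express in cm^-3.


Step 1: Compute kT = 8.617e-5 * 419 = 0.03610523 eV
Step 2: Exponent = -Eg/(2kT) = -0.54/(2*0.03610523) = -7.47814
Step 3: T^(3/2) = 419^1.5 = 8576.72
Step 4: ni = 5e15 * 8576.72 * exp(-7.47814) = 2.42e+16 cm^-3

2.42e+16


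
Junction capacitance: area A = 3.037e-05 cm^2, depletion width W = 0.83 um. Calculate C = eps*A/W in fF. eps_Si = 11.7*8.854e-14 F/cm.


Step 1: eps_Si = 11.7 * 8.854e-14 = 1.035918e-12 F/cm
Step 2: W in cm = 0.83 * 1e-4 = 8.30e-05 cm
Step 3: C = 1.035918e-12 * 3.037e-05 / 8.30e-05 = 3.790461e-13 F
Step 4: C = 379.05 fF

379.05


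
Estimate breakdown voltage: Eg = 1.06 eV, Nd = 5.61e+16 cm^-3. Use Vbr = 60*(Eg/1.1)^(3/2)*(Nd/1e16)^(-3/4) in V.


Step 1: Eg/1.1 = 1.06/1.1 = 0.963636
Step 2: (Eg/1.1)^1.5 = 0.963636^1.5 = 0.945953
Step 3: (Nd/1e16)^(-0.75) = (5.61)^(-0.75) = 0.274333
Step 4: Vbr = 60 * 0.945953 * 0.274333 = 15.6 V

15.6


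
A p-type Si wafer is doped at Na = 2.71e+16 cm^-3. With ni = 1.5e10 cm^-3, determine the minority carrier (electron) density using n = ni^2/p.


Step 1: Majority hole concentration p ≈ Na = 2.71e+16 cm^-3
Step 2: n = ni^2 / Na = (1.5e10)^2 / 2.71e+16
Step 3: n = 8.30e+03 cm^-3

8.30e+03


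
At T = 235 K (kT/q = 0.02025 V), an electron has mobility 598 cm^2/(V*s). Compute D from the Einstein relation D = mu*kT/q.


Step 1: D = mu * (kT/q)
Step 2: D = 598 * 0.02025
Step 3: D = 12.11 cm^2/s

12.11


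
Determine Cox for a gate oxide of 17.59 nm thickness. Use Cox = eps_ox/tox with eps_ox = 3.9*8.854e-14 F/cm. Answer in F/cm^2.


Step 1: eps_ox = 3.9 * 8.854e-14 = 3.45306e-13 F/cm
Step 2: tox in cm = 17.59 nm * 1e-7 = 1.7590e-06 cm
Step 3: Cox = 3.45306e-13 / 1.7590e-06 = 1.96e-07 F/cm^2

1.96e-07


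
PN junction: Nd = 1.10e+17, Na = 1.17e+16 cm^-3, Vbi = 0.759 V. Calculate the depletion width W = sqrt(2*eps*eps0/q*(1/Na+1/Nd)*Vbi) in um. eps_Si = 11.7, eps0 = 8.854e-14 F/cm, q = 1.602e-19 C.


Step 1: 1/Na + 1/Nd = 1/1.17e+16 + 1/1.10e+17 = 9.45610e-17
Step 2: 2*eps*eps0/q = 2*11.7*8.854e-14/1.602e-19 = 1.293281e+07
Step 3: W^2 = 1.293281e+07 * 9.45610e-17 * 0.759 = 9.28211e-10
Step 4: W = sqrt(9.28211e-10) = 3.047e-05 cm = 0.3047 um

0.3047


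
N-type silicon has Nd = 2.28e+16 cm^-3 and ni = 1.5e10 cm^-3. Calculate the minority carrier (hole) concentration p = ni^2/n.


Step 1: Since Nd >> ni, n ≈ Nd = 2.28e+16 cm^-3
Step 2: p = ni^2 / n = (1.5e10)^2 / 2.28e+16
Step 3: p = 2.25e20 / 2.28e+16 = 9.87e+03 cm^-3

9.87e+03


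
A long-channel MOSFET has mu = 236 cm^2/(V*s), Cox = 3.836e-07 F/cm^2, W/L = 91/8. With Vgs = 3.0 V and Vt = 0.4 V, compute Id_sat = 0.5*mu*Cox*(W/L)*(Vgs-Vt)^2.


Step 1: Overdrive voltage Vov = Vgs - Vt = 3.0 - 0.4 = 2.6 V
Step 2: W/L = 91/8 = 11.375
Step 3: Id = 0.5 * 236 * 3.836e-07 * 11.375 * 2.6^2
Step 4: Id = 3.48e-03 A

3.48e-03


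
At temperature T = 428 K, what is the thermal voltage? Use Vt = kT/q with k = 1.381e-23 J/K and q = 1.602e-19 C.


Step 1: kT = 1.381e-23 * 428 = 5.91068e-21 J
Step 2: Vt = kT/q = 5.91068e-21 / 1.602e-19
Step 3: Vt = 0.0369 V

0.0369


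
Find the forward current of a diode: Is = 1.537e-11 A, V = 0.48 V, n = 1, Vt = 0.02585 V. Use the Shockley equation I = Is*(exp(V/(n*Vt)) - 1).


Step 1: V/(n*Vt) = 0.48/(1*0.02585) = 18.5687
Step 2: exp(18.5687) = 1.1595e+08
Step 3: I = 1.537e-11 * (1.1595e+08 - 1) = 1.78e-03 A

1.78e-03


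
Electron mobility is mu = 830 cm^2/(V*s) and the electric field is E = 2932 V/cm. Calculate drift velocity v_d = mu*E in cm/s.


Step 1: v_d = mu * E
Step 2: v_d = 830 * 2932 = 2433560
Step 3: v_d = 2.43e+06 cm/s

2.43e+06


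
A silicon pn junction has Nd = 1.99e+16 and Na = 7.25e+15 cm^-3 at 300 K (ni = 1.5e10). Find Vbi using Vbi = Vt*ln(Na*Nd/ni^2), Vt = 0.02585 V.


Step 1: Compute Na*Nd/ni^2 = 7.25e+15 * 1.99e+16 / (1.5e10)^2 = 6.4122e+11
Step 2: ln(6.4122e+11) = 27.1866
Step 3: Vbi = 0.02585 * 27.1866 = 0.703 V

0.703


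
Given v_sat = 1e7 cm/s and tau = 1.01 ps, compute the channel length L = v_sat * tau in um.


Step 1: tau in seconds = 1.01 ps * 1e-12 = 1.0100e-12 s
Step 2: L = v_sat * tau = 1e7 * 1.0100e-12 = 1.0100e-05 cm
Step 3: L in um = 1.0100e-05 * 1e4 = 0.101 um

0.101


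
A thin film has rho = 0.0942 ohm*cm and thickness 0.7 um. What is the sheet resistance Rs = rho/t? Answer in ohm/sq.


Step 1: Convert thickness to cm: t = 0.7 um = 7.0000e-05 cm
Step 2: Rs = rho / t = 0.0942 / 7.0000e-05
Step 3: Rs = 1345.7 ohm/sq

1345.7


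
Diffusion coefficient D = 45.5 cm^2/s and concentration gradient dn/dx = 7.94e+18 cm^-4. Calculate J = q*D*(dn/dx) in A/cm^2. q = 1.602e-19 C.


Step 1: J = q * D * (dn/dx)
Step 2: J = 1.602e-19 * 45.5 * 7.94e+18
Step 3: J = 5.79e+01 A/cm^2

5.79e+01


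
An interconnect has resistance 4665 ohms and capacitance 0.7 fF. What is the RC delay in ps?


Step 1: tau = R * C
Step 2: tau = 4665 * 0.7 fF = 4665 * 7.0e-16 F
Step 3: tau = 3.2655e-12 s = 3.2655 ps

3.2655


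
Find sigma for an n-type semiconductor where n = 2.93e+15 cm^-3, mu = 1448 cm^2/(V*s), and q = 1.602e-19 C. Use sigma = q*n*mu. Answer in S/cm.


Step 1: sigma = q * n * mu
Step 2: sigma = 1.602e-19 * 2.93e+15 * 1448
Step 3: sigma = 6.797e-01 S/cm

6.797e-01


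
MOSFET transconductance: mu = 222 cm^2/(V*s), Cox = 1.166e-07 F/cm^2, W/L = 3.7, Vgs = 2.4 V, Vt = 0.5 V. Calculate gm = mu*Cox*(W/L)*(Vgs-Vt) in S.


Step 1: Vov = Vgs - Vt = 2.4 - 0.5 = 1.9 V
Step 2: gm = mu * Cox * (W/L) * Vov
Step 3: gm = 222 * 1.166e-07 * 3.7 * 1.9 = 1.82e-04 S

1.82e-04


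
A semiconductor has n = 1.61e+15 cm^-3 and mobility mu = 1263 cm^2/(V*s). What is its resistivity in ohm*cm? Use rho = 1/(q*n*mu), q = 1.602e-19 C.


Step 1: sigma = q * n * mu = 1.602e-19 * 1.61e+15 * 1263 = 3.25755e-01 S/cm
Step 2: rho = 1 / sigma = 1 / 3.25755e-01 = 3.07 ohm*cm

3.07


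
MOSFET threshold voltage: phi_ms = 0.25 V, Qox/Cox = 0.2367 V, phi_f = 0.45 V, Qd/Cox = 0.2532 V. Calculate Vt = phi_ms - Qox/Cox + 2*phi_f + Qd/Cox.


Step 1: Vt = phi_ms - Qox/Cox + 2*phi_f + Qd/Cox
Step 2: Vt = 0.25 - 0.2367 + 2*0.45 + 0.2532
Step 3: Vt = 0.25 - 0.2367 + 0.9 + 0.2532
Step 4: Vt = 1.1665 V

1.1665


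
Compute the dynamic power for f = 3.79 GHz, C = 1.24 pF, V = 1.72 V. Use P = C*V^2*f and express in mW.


Step 1: V^2 = 1.72^2 = 2.9584 V^2
Step 2: P = C*V^2*f = 1.24e-12 F * 2.9584 * 3.79e9 Hz
Step 3: P = 1.390329664e-02 W
Step 4: P = 13.903 mW

13.903


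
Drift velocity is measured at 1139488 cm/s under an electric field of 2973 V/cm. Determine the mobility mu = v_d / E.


Step 1: mu = v_d / E
Step 2: mu = 1139488 / 2973
Step 3: mu = 383.28 cm^2/(V*s)

383.28


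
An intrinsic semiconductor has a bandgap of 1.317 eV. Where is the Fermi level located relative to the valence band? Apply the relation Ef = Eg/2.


Step 1: For an intrinsic semiconductor, the Fermi level sits at midgap.
Step 2: Ef = Eg / 2 = 1.317 / 2 = 0.6585 eV

0.6585


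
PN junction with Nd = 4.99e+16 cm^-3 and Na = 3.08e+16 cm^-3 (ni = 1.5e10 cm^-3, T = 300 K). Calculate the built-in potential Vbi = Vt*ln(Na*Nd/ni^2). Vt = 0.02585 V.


Step 1: Compute Na*Nd/ni^2 = 3.08e+16 * 4.99e+16 / (1.5e10)^2 = 6.8308e+12
Step 2: ln(6.8308e+12) = 29.5525
Step 3: Vbi = 0.02585 * 29.5525 = 0.764 V

0.764


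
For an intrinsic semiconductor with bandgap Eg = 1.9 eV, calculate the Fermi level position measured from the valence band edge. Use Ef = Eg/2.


Step 1: For an intrinsic semiconductor, the Fermi level sits at midgap.
Step 2: Ef = Eg / 2 = 1.9 / 2 = 0.95 eV

0.95


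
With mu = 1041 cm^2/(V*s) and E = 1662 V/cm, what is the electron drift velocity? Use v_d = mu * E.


Step 1: v_d = mu * E
Step 2: v_d = 1041 * 1662 = 1730142
Step 3: v_d = 1.73e+06 cm/s

1.73e+06


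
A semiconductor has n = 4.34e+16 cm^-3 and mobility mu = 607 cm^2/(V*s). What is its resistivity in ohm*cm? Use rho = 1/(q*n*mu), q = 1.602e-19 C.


Step 1: sigma = q * n * mu = 1.602e-19 * 4.34e+16 * 607 = 4.22028e+00 S/cm
Step 2: rho = 1 / sigma = 1 / 4.22028e+00 = 0.237 ohm*cm

0.237


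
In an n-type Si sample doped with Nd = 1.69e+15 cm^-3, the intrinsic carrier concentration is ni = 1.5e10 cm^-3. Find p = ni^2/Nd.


Step 1: Since Nd >> ni, n ≈ Nd = 1.69e+15 cm^-3
Step 2: p = ni^2 / n = (1.5e10)^2 / 1.69e+15
Step 3: p = 2.25e20 / 1.69e+15 = 1.33e+05 cm^-3

1.33e+05
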